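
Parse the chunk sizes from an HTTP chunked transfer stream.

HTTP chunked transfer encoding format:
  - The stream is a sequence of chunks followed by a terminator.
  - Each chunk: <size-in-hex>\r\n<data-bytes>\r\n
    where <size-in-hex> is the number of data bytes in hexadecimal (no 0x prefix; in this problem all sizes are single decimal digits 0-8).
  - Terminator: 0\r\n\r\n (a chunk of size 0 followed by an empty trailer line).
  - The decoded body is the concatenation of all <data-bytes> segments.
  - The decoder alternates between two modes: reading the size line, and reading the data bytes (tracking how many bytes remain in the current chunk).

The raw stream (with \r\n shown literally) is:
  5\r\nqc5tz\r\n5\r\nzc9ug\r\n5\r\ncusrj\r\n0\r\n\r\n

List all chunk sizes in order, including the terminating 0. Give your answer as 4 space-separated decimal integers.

Chunk 1: stream[0..1]='5' size=0x5=5, data at stream[3..8]='qc5tz' -> body[0..5], body so far='qc5tz'
Chunk 2: stream[10..11]='5' size=0x5=5, data at stream[13..18]='zc9ug' -> body[5..10], body so far='qc5tzzc9ug'
Chunk 3: stream[20..21]='5' size=0x5=5, data at stream[23..28]='cusrj' -> body[10..15], body so far='qc5tzzc9ugcusrj'
Chunk 4: stream[30..31]='0' size=0 (terminator). Final body='qc5tzzc9ugcusrj' (15 bytes)

Answer: 5 5 5 0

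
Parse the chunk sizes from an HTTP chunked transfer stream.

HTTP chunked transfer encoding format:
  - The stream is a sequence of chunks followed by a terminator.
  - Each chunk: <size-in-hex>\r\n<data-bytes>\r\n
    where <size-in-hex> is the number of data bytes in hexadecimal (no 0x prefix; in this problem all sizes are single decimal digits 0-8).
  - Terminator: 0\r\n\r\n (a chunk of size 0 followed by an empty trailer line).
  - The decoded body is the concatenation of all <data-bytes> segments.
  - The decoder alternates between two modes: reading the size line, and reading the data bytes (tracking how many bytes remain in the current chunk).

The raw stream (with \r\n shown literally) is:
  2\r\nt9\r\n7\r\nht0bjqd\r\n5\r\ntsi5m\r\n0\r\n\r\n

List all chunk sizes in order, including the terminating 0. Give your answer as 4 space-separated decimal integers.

Answer: 2 7 5 0

Derivation:
Chunk 1: stream[0..1]='2' size=0x2=2, data at stream[3..5]='t9' -> body[0..2], body so far='t9'
Chunk 2: stream[7..8]='7' size=0x7=7, data at stream[10..17]='ht0bjqd' -> body[2..9], body so far='t9ht0bjqd'
Chunk 3: stream[19..20]='5' size=0x5=5, data at stream[22..27]='tsi5m' -> body[9..14], body so far='t9ht0bjqdtsi5m'
Chunk 4: stream[29..30]='0' size=0 (terminator). Final body='t9ht0bjqdtsi5m' (14 bytes)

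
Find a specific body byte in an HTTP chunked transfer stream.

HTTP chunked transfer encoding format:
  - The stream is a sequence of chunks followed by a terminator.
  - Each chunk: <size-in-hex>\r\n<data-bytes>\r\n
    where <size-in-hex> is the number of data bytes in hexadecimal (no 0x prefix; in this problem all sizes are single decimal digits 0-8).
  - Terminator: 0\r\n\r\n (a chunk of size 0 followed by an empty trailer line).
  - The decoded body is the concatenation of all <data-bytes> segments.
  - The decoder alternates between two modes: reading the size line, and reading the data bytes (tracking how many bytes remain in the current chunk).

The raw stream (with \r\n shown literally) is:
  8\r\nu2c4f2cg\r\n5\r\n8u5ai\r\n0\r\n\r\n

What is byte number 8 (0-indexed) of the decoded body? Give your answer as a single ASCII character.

Answer: 8

Derivation:
Chunk 1: stream[0..1]='8' size=0x8=8, data at stream[3..11]='u2c4f2cg' -> body[0..8], body so far='u2c4f2cg'
Chunk 2: stream[13..14]='5' size=0x5=5, data at stream[16..21]='8u5ai' -> body[8..13], body so far='u2c4f2cg8u5ai'
Chunk 3: stream[23..24]='0' size=0 (terminator). Final body='u2c4f2cg8u5ai' (13 bytes)
Body byte 8 = '8'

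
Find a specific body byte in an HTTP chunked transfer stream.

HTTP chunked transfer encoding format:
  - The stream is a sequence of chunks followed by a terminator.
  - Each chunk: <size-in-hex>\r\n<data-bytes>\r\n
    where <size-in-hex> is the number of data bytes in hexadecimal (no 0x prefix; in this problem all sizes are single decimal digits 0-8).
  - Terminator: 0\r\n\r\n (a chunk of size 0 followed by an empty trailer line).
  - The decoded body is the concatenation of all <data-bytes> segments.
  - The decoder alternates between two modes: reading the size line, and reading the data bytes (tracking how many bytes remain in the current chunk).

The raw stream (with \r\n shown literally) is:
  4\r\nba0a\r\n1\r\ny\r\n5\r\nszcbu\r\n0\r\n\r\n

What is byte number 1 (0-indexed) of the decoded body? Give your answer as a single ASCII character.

Answer: a

Derivation:
Chunk 1: stream[0..1]='4' size=0x4=4, data at stream[3..7]='ba0a' -> body[0..4], body so far='ba0a'
Chunk 2: stream[9..10]='1' size=0x1=1, data at stream[12..13]='y' -> body[4..5], body so far='ba0ay'
Chunk 3: stream[15..16]='5' size=0x5=5, data at stream[18..23]='szcbu' -> body[5..10], body so far='ba0ayszcbu'
Chunk 4: stream[25..26]='0' size=0 (terminator). Final body='ba0ayszcbu' (10 bytes)
Body byte 1 = 'a'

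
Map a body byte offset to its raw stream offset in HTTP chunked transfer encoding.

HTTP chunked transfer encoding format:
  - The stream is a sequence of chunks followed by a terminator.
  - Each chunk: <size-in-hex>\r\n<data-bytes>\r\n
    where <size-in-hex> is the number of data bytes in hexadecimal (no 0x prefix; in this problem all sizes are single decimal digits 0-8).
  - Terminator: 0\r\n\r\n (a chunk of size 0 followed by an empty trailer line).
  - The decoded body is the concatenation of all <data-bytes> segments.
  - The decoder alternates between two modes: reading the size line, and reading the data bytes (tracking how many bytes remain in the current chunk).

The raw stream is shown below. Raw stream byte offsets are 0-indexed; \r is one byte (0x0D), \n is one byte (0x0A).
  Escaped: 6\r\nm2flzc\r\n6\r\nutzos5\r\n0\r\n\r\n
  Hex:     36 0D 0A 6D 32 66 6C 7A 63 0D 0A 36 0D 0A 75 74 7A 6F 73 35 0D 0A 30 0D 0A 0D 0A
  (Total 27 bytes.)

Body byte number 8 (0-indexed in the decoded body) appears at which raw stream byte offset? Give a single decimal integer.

Chunk 1: stream[0..1]='6' size=0x6=6, data at stream[3..9]='m2flzc' -> body[0..6], body so far='m2flzc'
Chunk 2: stream[11..12]='6' size=0x6=6, data at stream[14..20]='utzos5' -> body[6..12], body so far='m2flzcutzos5'
Chunk 3: stream[22..23]='0' size=0 (terminator). Final body='m2flzcutzos5' (12 bytes)
Body byte 8 at stream offset 16

Answer: 16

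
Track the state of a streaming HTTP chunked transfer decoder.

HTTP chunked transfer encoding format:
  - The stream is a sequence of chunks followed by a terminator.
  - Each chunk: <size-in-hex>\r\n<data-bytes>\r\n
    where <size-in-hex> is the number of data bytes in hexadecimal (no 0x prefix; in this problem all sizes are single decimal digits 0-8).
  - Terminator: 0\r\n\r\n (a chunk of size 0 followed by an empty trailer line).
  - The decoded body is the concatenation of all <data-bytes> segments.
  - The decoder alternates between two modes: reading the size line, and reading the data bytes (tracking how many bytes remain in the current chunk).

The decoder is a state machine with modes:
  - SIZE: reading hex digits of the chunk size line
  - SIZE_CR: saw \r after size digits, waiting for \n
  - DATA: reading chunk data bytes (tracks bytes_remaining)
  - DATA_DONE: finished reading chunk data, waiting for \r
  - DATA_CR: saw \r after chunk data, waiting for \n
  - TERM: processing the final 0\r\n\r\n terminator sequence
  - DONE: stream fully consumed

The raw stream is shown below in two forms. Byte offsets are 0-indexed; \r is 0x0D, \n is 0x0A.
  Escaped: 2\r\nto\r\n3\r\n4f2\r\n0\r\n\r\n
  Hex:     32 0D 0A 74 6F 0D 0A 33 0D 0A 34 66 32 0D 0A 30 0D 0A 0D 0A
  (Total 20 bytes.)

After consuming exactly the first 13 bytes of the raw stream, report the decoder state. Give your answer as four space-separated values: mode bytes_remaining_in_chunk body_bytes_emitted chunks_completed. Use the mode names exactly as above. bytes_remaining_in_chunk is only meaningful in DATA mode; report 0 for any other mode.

Byte 0 = '2': mode=SIZE remaining=0 emitted=0 chunks_done=0
Byte 1 = 0x0D: mode=SIZE_CR remaining=0 emitted=0 chunks_done=0
Byte 2 = 0x0A: mode=DATA remaining=2 emitted=0 chunks_done=0
Byte 3 = 't': mode=DATA remaining=1 emitted=1 chunks_done=0
Byte 4 = 'o': mode=DATA_DONE remaining=0 emitted=2 chunks_done=0
Byte 5 = 0x0D: mode=DATA_CR remaining=0 emitted=2 chunks_done=0
Byte 6 = 0x0A: mode=SIZE remaining=0 emitted=2 chunks_done=1
Byte 7 = '3': mode=SIZE remaining=0 emitted=2 chunks_done=1
Byte 8 = 0x0D: mode=SIZE_CR remaining=0 emitted=2 chunks_done=1
Byte 9 = 0x0A: mode=DATA remaining=3 emitted=2 chunks_done=1
Byte 10 = '4': mode=DATA remaining=2 emitted=3 chunks_done=1
Byte 11 = 'f': mode=DATA remaining=1 emitted=4 chunks_done=1
Byte 12 = '2': mode=DATA_DONE remaining=0 emitted=5 chunks_done=1

Answer: DATA_DONE 0 5 1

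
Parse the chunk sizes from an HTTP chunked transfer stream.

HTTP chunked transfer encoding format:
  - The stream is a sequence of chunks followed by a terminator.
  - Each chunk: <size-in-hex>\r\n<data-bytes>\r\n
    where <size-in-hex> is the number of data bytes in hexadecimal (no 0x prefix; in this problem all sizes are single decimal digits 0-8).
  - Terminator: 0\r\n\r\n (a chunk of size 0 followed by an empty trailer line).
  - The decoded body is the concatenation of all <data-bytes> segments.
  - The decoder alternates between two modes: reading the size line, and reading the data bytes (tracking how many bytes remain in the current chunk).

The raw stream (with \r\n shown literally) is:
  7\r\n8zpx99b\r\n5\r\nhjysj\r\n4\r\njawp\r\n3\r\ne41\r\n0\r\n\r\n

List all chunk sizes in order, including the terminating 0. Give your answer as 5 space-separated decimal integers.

Chunk 1: stream[0..1]='7' size=0x7=7, data at stream[3..10]='8zpx99b' -> body[0..7], body so far='8zpx99b'
Chunk 2: stream[12..13]='5' size=0x5=5, data at stream[15..20]='hjysj' -> body[7..12], body so far='8zpx99bhjysj'
Chunk 3: stream[22..23]='4' size=0x4=4, data at stream[25..29]='jawp' -> body[12..16], body so far='8zpx99bhjysjjawp'
Chunk 4: stream[31..32]='3' size=0x3=3, data at stream[34..37]='e41' -> body[16..19], body so far='8zpx99bhjysjjawpe41'
Chunk 5: stream[39..40]='0' size=0 (terminator). Final body='8zpx99bhjysjjawpe41' (19 bytes)

Answer: 7 5 4 3 0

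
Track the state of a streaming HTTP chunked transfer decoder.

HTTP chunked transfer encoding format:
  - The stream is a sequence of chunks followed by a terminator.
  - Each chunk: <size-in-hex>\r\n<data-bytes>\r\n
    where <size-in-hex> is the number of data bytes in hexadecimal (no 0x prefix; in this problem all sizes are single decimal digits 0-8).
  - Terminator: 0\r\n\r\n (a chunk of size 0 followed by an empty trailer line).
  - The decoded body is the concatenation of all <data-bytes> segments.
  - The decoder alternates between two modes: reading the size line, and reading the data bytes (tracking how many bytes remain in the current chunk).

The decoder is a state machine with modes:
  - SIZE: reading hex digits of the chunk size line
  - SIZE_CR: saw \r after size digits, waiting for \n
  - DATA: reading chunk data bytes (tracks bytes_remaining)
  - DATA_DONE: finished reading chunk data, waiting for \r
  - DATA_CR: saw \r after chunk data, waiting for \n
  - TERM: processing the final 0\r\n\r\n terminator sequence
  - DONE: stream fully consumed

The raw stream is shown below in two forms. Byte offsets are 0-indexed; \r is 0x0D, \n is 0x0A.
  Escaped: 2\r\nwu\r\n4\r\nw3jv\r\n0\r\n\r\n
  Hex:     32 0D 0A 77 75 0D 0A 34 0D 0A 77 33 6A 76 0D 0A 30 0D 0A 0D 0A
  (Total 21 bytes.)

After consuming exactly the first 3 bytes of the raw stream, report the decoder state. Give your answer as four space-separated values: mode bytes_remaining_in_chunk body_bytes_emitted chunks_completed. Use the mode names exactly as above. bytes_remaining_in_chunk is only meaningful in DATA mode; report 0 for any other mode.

Byte 0 = '2': mode=SIZE remaining=0 emitted=0 chunks_done=0
Byte 1 = 0x0D: mode=SIZE_CR remaining=0 emitted=0 chunks_done=0
Byte 2 = 0x0A: mode=DATA remaining=2 emitted=0 chunks_done=0

Answer: DATA 2 0 0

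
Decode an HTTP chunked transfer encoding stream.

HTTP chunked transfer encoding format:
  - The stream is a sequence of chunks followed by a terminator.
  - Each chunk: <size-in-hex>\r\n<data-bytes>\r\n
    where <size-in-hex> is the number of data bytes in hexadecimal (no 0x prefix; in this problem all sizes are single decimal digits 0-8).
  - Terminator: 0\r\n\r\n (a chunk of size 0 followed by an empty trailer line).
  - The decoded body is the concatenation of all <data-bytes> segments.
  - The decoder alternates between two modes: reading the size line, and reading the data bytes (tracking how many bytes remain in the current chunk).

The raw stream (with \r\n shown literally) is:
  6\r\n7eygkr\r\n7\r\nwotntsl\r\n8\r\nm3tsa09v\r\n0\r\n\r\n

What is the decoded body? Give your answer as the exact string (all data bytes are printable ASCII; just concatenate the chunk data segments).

Answer: 7eygkrwotntslm3tsa09v

Derivation:
Chunk 1: stream[0..1]='6' size=0x6=6, data at stream[3..9]='7eygkr' -> body[0..6], body so far='7eygkr'
Chunk 2: stream[11..12]='7' size=0x7=7, data at stream[14..21]='wotntsl' -> body[6..13], body so far='7eygkrwotntsl'
Chunk 3: stream[23..24]='8' size=0x8=8, data at stream[26..34]='m3tsa09v' -> body[13..21], body so far='7eygkrwotntslm3tsa09v'
Chunk 4: stream[36..37]='0' size=0 (terminator). Final body='7eygkrwotntslm3tsa09v' (21 bytes)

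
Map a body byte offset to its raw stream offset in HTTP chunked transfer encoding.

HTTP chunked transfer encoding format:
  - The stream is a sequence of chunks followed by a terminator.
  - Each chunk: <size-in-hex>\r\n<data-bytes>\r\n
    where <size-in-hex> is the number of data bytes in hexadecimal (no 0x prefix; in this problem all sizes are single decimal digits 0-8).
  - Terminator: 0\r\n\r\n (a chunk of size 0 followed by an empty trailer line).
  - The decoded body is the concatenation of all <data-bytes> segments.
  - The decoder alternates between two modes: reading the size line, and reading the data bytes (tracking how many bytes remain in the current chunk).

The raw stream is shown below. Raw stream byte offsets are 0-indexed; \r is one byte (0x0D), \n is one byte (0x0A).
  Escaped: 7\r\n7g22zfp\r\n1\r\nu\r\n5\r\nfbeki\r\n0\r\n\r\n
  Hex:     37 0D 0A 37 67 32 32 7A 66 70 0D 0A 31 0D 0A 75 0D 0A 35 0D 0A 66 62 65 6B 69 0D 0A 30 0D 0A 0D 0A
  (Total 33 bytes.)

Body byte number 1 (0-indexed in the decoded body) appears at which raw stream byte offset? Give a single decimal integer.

Chunk 1: stream[0..1]='7' size=0x7=7, data at stream[3..10]='7g22zfp' -> body[0..7], body so far='7g22zfp'
Chunk 2: stream[12..13]='1' size=0x1=1, data at stream[15..16]='u' -> body[7..8], body so far='7g22zfpu'
Chunk 3: stream[18..19]='5' size=0x5=5, data at stream[21..26]='fbeki' -> body[8..13], body so far='7g22zfpufbeki'
Chunk 4: stream[28..29]='0' size=0 (terminator). Final body='7g22zfpufbeki' (13 bytes)
Body byte 1 at stream offset 4

Answer: 4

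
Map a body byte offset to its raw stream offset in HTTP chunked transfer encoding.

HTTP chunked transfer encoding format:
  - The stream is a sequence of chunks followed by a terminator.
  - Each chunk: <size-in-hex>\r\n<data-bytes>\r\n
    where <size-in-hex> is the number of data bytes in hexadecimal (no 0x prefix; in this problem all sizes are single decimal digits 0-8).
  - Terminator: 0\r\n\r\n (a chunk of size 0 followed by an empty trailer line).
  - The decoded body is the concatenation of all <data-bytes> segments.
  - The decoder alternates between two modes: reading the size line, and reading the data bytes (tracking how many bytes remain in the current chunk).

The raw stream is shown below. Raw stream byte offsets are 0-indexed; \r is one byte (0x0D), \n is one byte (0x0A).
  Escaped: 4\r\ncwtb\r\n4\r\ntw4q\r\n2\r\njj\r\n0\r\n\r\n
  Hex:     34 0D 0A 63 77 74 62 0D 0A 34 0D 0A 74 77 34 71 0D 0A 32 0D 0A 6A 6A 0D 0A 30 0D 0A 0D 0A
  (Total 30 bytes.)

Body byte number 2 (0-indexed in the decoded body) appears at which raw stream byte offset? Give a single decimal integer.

Answer: 5

Derivation:
Chunk 1: stream[0..1]='4' size=0x4=4, data at stream[3..7]='cwtb' -> body[0..4], body so far='cwtb'
Chunk 2: stream[9..10]='4' size=0x4=4, data at stream[12..16]='tw4q' -> body[4..8], body so far='cwtbtw4q'
Chunk 3: stream[18..19]='2' size=0x2=2, data at stream[21..23]='jj' -> body[8..10], body so far='cwtbtw4qjj'
Chunk 4: stream[25..26]='0' size=0 (terminator). Final body='cwtbtw4qjj' (10 bytes)
Body byte 2 at stream offset 5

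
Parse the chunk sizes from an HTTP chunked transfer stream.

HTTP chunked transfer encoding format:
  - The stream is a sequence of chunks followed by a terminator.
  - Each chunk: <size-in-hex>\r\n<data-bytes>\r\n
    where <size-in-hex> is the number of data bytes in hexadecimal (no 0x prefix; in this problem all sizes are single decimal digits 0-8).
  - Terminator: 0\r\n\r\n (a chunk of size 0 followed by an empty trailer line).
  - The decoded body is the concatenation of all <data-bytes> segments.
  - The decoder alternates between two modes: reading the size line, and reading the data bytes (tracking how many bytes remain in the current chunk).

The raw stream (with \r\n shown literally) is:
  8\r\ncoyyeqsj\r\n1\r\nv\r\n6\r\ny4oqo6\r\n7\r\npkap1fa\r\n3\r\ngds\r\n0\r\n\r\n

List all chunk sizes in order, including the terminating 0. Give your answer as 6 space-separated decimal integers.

Answer: 8 1 6 7 3 0

Derivation:
Chunk 1: stream[0..1]='8' size=0x8=8, data at stream[3..11]='coyyeqsj' -> body[0..8], body so far='coyyeqsj'
Chunk 2: stream[13..14]='1' size=0x1=1, data at stream[16..17]='v' -> body[8..9], body so far='coyyeqsjv'
Chunk 3: stream[19..20]='6' size=0x6=6, data at stream[22..28]='y4oqo6' -> body[9..15], body so far='coyyeqsjvy4oqo6'
Chunk 4: stream[30..31]='7' size=0x7=7, data at stream[33..40]='pkap1fa' -> body[15..22], body so far='coyyeqsjvy4oqo6pkap1fa'
Chunk 5: stream[42..43]='3' size=0x3=3, data at stream[45..48]='gds' -> body[22..25], body so far='coyyeqsjvy4oqo6pkap1fagds'
Chunk 6: stream[50..51]='0' size=0 (terminator). Final body='coyyeqsjvy4oqo6pkap1fagds' (25 bytes)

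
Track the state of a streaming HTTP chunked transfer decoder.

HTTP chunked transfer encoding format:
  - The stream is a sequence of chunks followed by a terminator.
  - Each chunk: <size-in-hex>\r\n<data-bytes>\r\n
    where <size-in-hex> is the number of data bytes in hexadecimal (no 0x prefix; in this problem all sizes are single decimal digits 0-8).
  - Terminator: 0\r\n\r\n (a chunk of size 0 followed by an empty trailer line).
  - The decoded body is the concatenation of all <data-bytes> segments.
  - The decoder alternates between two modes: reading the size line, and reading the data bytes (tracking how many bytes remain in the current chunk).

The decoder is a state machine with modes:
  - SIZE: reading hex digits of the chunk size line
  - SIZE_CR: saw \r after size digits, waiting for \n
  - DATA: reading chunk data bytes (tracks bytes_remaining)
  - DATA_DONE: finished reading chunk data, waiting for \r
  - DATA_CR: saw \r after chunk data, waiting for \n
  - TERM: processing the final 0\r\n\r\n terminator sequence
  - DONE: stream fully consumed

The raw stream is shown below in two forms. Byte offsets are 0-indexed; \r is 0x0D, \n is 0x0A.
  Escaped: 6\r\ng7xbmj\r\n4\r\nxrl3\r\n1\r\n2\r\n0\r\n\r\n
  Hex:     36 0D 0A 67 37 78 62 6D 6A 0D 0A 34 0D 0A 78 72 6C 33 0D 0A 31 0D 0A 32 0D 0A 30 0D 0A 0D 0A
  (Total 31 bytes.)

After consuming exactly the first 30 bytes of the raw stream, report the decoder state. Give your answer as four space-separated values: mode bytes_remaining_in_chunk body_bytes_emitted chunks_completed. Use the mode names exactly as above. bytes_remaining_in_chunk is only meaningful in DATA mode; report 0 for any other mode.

Answer: TERM 0 11 3

Derivation:
Byte 0 = '6': mode=SIZE remaining=0 emitted=0 chunks_done=0
Byte 1 = 0x0D: mode=SIZE_CR remaining=0 emitted=0 chunks_done=0
Byte 2 = 0x0A: mode=DATA remaining=6 emitted=0 chunks_done=0
Byte 3 = 'g': mode=DATA remaining=5 emitted=1 chunks_done=0
Byte 4 = '7': mode=DATA remaining=4 emitted=2 chunks_done=0
Byte 5 = 'x': mode=DATA remaining=3 emitted=3 chunks_done=0
Byte 6 = 'b': mode=DATA remaining=2 emitted=4 chunks_done=0
Byte 7 = 'm': mode=DATA remaining=1 emitted=5 chunks_done=0
Byte 8 = 'j': mode=DATA_DONE remaining=0 emitted=6 chunks_done=0
Byte 9 = 0x0D: mode=DATA_CR remaining=0 emitted=6 chunks_done=0
Byte 10 = 0x0A: mode=SIZE remaining=0 emitted=6 chunks_done=1
Byte 11 = '4': mode=SIZE remaining=0 emitted=6 chunks_done=1
Byte 12 = 0x0D: mode=SIZE_CR remaining=0 emitted=6 chunks_done=1
Byte 13 = 0x0A: mode=DATA remaining=4 emitted=6 chunks_done=1
Byte 14 = 'x': mode=DATA remaining=3 emitted=7 chunks_done=1
Byte 15 = 'r': mode=DATA remaining=2 emitted=8 chunks_done=1
Byte 16 = 'l': mode=DATA remaining=1 emitted=9 chunks_done=1
Byte 17 = '3': mode=DATA_DONE remaining=0 emitted=10 chunks_done=1
Byte 18 = 0x0D: mode=DATA_CR remaining=0 emitted=10 chunks_done=1
Byte 19 = 0x0A: mode=SIZE remaining=0 emitted=10 chunks_done=2
Byte 20 = '1': mode=SIZE remaining=0 emitted=10 chunks_done=2
Byte 21 = 0x0D: mode=SIZE_CR remaining=0 emitted=10 chunks_done=2
Byte 22 = 0x0A: mode=DATA remaining=1 emitted=10 chunks_done=2
Byte 23 = '2': mode=DATA_DONE remaining=0 emitted=11 chunks_done=2
Byte 24 = 0x0D: mode=DATA_CR remaining=0 emitted=11 chunks_done=2
Byte 25 = 0x0A: mode=SIZE remaining=0 emitted=11 chunks_done=3
Byte 26 = '0': mode=SIZE remaining=0 emitted=11 chunks_done=3
Byte 27 = 0x0D: mode=SIZE_CR remaining=0 emitted=11 chunks_done=3
Byte 28 = 0x0A: mode=TERM remaining=0 emitted=11 chunks_done=3
Byte 29 = 0x0D: mode=TERM remaining=0 emitted=11 chunks_done=3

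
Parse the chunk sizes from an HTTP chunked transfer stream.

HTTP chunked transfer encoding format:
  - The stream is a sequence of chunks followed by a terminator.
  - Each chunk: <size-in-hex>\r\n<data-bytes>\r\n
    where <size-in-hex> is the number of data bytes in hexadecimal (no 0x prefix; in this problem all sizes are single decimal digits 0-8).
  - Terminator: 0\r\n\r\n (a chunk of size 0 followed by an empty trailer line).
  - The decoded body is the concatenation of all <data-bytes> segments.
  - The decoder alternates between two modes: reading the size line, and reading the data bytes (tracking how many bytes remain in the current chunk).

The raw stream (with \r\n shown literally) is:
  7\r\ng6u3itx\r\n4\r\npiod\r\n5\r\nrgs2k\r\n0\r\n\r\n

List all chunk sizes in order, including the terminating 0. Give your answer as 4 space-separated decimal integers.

Chunk 1: stream[0..1]='7' size=0x7=7, data at stream[3..10]='g6u3itx' -> body[0..7], body so far='g6u3itx'
Chunk 2: stream[12..13]='4' size=0x4=4, data at stream[15..19]='piod' -> body[7..11], body so far='g6u3itxpiod'
Chunk 3: stream[21..22]='5' size=0x5=5, data at stream[24..29]='rgs2k' -> body[11..16], body so far='g6u3itxpiodrgs2k'
Chunk 4: stream[31..32]='0' size=0 (terminator). Final body='g6u3itxpiodrgs2k' (16 bytes)

Answer: 7 4 5 0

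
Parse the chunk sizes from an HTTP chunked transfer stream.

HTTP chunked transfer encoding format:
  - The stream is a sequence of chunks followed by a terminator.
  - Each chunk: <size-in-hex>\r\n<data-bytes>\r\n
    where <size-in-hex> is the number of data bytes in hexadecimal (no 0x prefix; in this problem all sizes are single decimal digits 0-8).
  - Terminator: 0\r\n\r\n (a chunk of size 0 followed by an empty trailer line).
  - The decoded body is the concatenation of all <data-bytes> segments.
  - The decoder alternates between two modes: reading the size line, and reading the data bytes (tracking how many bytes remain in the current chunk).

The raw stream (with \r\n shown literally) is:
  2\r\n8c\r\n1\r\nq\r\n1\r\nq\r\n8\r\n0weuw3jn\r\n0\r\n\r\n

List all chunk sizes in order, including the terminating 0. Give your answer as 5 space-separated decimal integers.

Chunk 1: stream[0..1]='2' size=0x2=2, data at stream[3..5]='8c' -> body[0..2], body so far='8c'
Chunk 2: stream[7..8]='1' size=0x1=1, data at stream[10..11]='q' -> body[2..3], body so far='8cq'
Chunk 3: stream[13..14]='1' size=0x1=1, data at stream[16..17]='q' -> body[3..4], body so far='8cqq'
Chunk 4: stream[19..20]='8' size=0x8=8, data at stream[22..30]='0weuw3jn' -> body[4..12], body so far='8cqq0weuw3jn'
Chunk 5: stream[32..33]='0' size=0 (terminator). Final body='8cqq0weuw3jn' (12 bytes)

Answer: 2 1 1 8 0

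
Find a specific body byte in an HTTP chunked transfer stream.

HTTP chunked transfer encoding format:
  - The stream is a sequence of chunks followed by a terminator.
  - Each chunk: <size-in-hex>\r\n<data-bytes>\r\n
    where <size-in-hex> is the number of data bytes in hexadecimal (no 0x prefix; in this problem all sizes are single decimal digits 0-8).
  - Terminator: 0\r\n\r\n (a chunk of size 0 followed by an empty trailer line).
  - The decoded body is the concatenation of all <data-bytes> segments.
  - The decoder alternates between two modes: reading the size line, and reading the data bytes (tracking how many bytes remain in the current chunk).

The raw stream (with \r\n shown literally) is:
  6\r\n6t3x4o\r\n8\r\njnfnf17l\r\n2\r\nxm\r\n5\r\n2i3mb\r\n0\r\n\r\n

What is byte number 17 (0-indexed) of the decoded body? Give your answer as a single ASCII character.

Chunk 1: stream[0..1]='6' size=0x6=6, data at stream[3..9]='6t3x4o' -> body[0..6], body so far='6t3x4o'
Chunk 2: stream[11..12]='8' size=0x8=8, data at stream[14..22]='jnfnf17l' -> body[6..14], body so far='6t3x4ojnfnf17l'
Chunk 3: stream[24..25]='2' size=0x2=2, data at stream[27..29]='xm' -> body[14..16], body so far='6t3x4ojnfnf17lxm'
Chunk 4: stream[31..32]='5' size=0x5=5, data at stream[34..39]='2i3mb' -> body[16..21], body so far='6t3x4ojnfnf17lxm2i3mb'
Chunk 5: stream[41..42]='0' size=0 (terminator). Final body='6t3x4ojnfnf17lxm2i3mb' (21 bytes)
Body byte 17 = 'i'

Answer: i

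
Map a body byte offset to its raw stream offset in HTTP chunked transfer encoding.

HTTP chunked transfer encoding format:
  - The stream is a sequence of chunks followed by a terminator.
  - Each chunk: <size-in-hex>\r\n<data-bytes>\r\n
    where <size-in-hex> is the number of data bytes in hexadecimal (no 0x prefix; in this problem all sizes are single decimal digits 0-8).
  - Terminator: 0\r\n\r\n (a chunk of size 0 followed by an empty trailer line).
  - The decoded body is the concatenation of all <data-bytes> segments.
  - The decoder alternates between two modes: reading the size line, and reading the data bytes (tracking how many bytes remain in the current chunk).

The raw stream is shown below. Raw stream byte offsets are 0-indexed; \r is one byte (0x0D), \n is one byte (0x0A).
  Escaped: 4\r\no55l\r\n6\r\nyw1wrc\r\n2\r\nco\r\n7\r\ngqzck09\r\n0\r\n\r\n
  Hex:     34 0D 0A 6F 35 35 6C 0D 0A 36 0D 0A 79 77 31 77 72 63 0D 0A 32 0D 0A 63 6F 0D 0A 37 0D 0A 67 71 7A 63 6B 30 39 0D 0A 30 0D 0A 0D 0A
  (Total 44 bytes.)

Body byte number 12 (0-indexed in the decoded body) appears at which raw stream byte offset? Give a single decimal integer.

Chunk 1: stream[0..1]='4' size=0x4=4, data at stream[3..7]='o55l' -> body[0..4], body so far='o55l'
Chunk 2: stream[9..10]='6' size=0x6=6, data at stream[12..18]='yw1wrc' -> body[4..10], body so far='o55lyw1wrc'
Chunk 3: stream[20..21]='2' size=0x2=2, data at stream[23..25]='co' -> body[10..12], body so far='o55lyw1wrcco'
Chunk 4: stream[27..28]='7' size=0x7=7, data at stream[30..37]='gqzck09' -> body[12..19], body so far='o55lyw1wrccogqzck09'
Chunk 5: stream[39..40]='0' size=0 (terminator). Final body='o55lyw1wrccogqzck09' (19 bytes)
Body byte 12 at stream offset 30

Answer: 30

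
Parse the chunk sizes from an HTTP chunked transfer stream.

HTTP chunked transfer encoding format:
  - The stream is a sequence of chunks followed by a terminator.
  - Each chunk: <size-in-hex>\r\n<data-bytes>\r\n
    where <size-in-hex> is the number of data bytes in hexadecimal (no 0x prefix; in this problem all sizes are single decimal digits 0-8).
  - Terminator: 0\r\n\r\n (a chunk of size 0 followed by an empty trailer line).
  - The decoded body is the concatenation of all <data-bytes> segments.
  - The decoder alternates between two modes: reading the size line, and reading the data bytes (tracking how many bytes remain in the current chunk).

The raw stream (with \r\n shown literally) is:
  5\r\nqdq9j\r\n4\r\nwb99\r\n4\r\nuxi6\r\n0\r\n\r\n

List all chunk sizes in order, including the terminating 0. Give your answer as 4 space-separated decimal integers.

Chunk 1: stream[0..1]='5' size=0x5=5, data at stream[3..8]='qdq9j' -> body[0..5], body so far='qdq9j'
Chunk 2: stream[10..11]='4' size=0x4=4, data at stream[13..17]='wb99' -> body[5..9], body so far='qdq9jwb99'
Chunk 3: stream[19..20]='4' size=0x4=4, data at stream[22..26]='uxi6' -> body[9..13], body so far='qdq9jwb99uxi6'
Chunk 4: stream[28..29]='0' size=0 (terminator). Final body='qdq9jwb99uxi6' (13 bytes)

Answer: 5 4 4 0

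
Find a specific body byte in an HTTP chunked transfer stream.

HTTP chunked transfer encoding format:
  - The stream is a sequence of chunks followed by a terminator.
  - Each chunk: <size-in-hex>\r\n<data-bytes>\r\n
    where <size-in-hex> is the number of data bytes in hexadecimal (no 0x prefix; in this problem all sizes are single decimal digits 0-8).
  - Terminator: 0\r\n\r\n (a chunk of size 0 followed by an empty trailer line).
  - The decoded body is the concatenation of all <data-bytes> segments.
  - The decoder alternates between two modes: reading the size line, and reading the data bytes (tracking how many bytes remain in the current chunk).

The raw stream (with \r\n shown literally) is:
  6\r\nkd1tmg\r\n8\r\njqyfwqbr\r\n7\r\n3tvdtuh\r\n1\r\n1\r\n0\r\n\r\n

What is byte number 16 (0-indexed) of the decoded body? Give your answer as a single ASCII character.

Answer: v

Derivation:
Chunk 1: stream[0..1]='6' size=0x6=6, data at stream[3..9]='kd1tmg' -> body[0..6], body so far='kd1tmg'
Chunk 2: stream[11..12]='8' size=0x8=8, data at stream[14..22]='jqyfwqbr' -> body[6..14], body so far='kd1tmgjqyfwqbr'
Chunk 3: stream[24..25]='7' size=0x7=7, data at stream[27..34]='3tvdtuh' -> body[14..21], body so far='kd1tmgjqyfwqbr3tvdtuh'
Chunk 4: stream[36..37]='1' size=0x1=1, data at stream[39..40]='1' -> body[21..22], body so far='kd1tmgjqyfwqbr3tvdtuh1'
Chunk 5: stream[42..43]='0' size=0 (terminator). Final body='kd1tmgjqyfwqbr3tvdtuh1' (22 bytes)
Body byte 16 = 'v'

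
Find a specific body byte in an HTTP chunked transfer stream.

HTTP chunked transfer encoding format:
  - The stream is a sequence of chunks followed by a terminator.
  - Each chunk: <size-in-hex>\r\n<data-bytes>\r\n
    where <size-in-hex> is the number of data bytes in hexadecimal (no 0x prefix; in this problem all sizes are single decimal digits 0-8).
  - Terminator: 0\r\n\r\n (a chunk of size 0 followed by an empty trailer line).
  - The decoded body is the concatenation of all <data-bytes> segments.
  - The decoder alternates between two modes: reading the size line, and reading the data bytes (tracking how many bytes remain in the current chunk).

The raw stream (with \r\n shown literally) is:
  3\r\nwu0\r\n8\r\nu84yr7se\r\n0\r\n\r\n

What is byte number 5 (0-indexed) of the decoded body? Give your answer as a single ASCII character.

Chunk 1: stream[0..1]='3' size=0x3=3, data at stream[3..6]='wu0' -> body[0..3], body so far='wu0'
Chunk 2: stream[8..9]='8' size=0x8=8, data at stream[11..19]='u84yr7se' -> body[3..11], body so far='wu0u84yr7se'
Chunk 3: stream[21..22]='0' size=0 (terminator). Final body='wu0u84yr7se' (11 bytes)
Body byte 5 = '4'

Answer: 4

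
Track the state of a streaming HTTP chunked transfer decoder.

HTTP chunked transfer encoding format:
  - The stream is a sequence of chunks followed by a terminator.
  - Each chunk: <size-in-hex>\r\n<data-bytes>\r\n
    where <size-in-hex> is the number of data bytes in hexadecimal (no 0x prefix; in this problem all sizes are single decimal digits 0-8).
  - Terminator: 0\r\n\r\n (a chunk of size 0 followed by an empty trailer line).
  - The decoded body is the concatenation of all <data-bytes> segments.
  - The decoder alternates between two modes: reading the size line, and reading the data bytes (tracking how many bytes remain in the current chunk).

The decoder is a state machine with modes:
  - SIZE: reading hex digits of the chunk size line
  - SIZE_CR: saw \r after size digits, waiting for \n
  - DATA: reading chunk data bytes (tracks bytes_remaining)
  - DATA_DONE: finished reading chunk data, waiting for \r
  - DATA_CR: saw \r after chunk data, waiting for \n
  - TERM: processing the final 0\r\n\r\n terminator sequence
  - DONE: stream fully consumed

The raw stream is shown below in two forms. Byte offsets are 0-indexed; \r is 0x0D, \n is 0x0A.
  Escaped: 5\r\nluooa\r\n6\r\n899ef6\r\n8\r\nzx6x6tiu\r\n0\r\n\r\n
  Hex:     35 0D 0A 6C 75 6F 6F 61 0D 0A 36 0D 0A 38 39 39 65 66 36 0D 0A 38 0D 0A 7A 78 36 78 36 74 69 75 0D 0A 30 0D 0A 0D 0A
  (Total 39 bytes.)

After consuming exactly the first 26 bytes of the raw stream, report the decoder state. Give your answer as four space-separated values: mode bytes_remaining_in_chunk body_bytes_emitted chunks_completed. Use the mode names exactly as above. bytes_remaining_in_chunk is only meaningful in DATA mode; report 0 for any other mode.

Answer: DATA 6 13 2

Derivation:
Byte 0 = '5': mode=SIZE remaining=0 emitted=0 chunks_done=0
Byte 1 = 0x0D: mode=SIZE_CR remaining=0 emitted=0 chunks_done=0
Byte 2 = 0x0A: mode=DATA remaining=5 emitted=0 chunks_done=0
Byte 3 = 'l': mode=DATA remaining=4 emitted=1 chunks_done=0
Byte 4 = 'u': mode=DATA remaining=3 emitted=2 chunks_done=0
Byte 5 = 'o': mode=DATA remaining=2 emitted=3 chunks_done=0
Byte 6 = 'o': mode=DATA remaining=1 emitted=4 chunks_done=0
Byte 7 = 'a': mode=DATA_DONE remaining=0 emitted=5 chunks_done=0
Byte 8 = 0x0D: mode=DATA_CR remaining=0 emitted=5 chunks_done=0
Byte 9 = 0x0A: mode=SIZE remaining=0 emitted=5 chunks_done=1
Byte 10 = '6': mode=SIZE remaining=0 emitted=5 chunks_done=1
Byte 11 = 0x0D: mode=SIZE_CR remaining=0 emitted=5 chunks_done=1
Byte 12 = 0x0A: mode=DATA remaining=6 emitted=5 chunks_done=1
Byte 13 = '8': mode=DATA remaining=5 emitted=6 chunks_done=1
Byte 14 = '9': mode=DATA remaining=4 emitted=7 chunks_done=1
Byte 15 = '9': mode=DATA remaining=3 emitted=8 chunks_done=1
Byte 16 = 'e': mode=DATA remaining=2 emitted=9 chunks_done=1
Byte 17 = 'f': mode=DATA remaining=1 emitted=10 chunks_done=1
Byte 18 = '6': mode=DATA_DONE remaining=0 emitted=11 chunks_done=1
Byte 19 = 0x0D: mode=DATA_CR remaining=0 emitted=11 chunks_done=1
Byte 20 = 0x0A: mode=SIZE remaining=0 emitted=11 chunks_done=2
Byte 21 = '8': mode=SIZE remaining=0 emitted=11 chunks_done=2
Byte 22 = 0x0D: mode=SIZE_CR remaining=0 emitted=11 chunks_done=2
Byte 23 = 0x0A: mode=DATA remaining=8 emitted=11 chunks_done=2
Byte 24 = 'z': mode=DATA remaining=7 emitted=12 chunks_done=2
Byte 25 = 'x': mode=DATA remaining=6 emitted=13 chunks_done=2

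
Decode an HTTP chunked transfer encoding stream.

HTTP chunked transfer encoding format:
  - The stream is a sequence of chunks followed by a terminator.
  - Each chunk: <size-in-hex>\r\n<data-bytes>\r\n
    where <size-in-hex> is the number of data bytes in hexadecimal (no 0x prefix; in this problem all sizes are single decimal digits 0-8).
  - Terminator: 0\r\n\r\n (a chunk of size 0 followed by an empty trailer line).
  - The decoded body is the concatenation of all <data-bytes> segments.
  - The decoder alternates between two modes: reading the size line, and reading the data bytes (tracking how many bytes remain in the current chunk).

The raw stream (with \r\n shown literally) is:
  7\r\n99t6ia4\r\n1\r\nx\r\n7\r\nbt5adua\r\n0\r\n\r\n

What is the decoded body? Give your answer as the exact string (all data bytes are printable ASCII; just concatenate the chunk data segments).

Chunk 1: stream[0..1]='7' size=0x7=7, data at stream[3..10]='99t6ia4' -> body[0..7], body so far='99t6ia4'
Chunk 2: stream[12..13]='1' size=0x1=1, data at stream[15..16]='x' -> body[7..8], body so far='99t6ia4x'
Chunk 3: stream[18..19]='7' size=0x7=7, data at stream[21..28]='bt5adua' -> body[8..15], body so far='99t6ia4xbt5adua'
Chunk 4: stream[30..31]='0' size=0 (terminator). Final body='99t6ia4xbt5adua' (15 bytes)

Answer: 99t6ia4xbt5adua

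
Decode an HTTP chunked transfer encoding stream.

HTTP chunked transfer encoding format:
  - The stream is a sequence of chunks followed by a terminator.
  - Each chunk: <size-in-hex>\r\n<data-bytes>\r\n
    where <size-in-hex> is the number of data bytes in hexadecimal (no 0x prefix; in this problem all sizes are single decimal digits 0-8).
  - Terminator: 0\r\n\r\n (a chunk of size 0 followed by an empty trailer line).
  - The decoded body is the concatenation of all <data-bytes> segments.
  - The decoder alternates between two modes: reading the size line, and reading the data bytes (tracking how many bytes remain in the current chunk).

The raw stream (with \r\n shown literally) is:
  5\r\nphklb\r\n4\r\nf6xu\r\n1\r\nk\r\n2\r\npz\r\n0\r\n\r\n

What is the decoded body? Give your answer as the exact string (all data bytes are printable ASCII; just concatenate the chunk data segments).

Answer: phklbf6xukpz

Derivation:
Chunk 1: stream[0..1]='5' size=0x5=5, data at stream[3..8]='phklb' -> body[0..5], body so far='phklb'
Chunk 2: stream[10..11]='4' size=0x4=4, data at stream[13..17]='f6xu' -> body[5..9], body so far='phklbf6xu'
Chunk 3: stream[19..20]='1' size=0x1=1, data at stream[22..23]='k' -> body[9..10], body so far='phklbf6xuk'
Chunk 4: stream[25..26]='2' size=0x2=2, data at stream[28..30]='pz' -> body[10..12], body so far='phklbf6xukpz'
Chunk 5: stream[32..33]='0' size=0 (terminator). Final body='phklbf6xukpz' (12 bytes)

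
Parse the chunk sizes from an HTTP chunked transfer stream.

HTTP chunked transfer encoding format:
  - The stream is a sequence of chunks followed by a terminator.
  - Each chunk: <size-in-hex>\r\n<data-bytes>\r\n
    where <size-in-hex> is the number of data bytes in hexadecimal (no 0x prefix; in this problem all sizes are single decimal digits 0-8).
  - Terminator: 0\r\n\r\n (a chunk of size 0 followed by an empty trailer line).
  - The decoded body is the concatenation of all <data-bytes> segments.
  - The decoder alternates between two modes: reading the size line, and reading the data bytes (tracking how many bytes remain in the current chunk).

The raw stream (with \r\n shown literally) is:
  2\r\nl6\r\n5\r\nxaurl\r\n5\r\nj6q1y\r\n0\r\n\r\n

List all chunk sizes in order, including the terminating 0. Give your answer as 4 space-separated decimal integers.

Answer: 2 5 5 0

Derivation:
Chunk 1: stream[0..1]='2' size=0x2=2, data at stream[3..5]='l6' -> body[0..2], body so far='l6'
Chunk 2: stream[7..8]='5' size=0x5=5, data at stream[10..15]='xaurl' -> body[2..7], body so far='l6xaurl'
Chunk 3: stream[17..18]='5' size=0x5=5, data at stream[20..25]='j6q1y' -> body[7..12], body so far='l6xaurlj6q1y'
Chunk 4: stream[27..28]='0' size=0 (terminator). Final body='l6xaurlj6q1y' (12 bytes)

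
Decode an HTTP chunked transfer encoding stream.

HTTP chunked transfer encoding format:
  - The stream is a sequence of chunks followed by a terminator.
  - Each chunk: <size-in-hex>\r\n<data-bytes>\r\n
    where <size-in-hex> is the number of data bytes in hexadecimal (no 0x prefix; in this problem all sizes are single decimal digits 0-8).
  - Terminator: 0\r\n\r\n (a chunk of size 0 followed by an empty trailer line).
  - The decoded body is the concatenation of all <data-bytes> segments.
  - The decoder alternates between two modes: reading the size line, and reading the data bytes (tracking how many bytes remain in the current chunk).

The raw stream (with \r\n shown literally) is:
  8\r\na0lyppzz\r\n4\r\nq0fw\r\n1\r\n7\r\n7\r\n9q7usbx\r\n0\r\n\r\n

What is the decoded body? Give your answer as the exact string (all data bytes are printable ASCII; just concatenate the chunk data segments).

Chunk 1: stream[0..1]='8' size=0x8=8, data at stream[3..11]='a0lyppzz' -> body[0..8], body so far='a0lyppzz'
Chunk 2: stream[13..14]='4' size=0x4=4, data at stream[16..20]='q0fw' -> body[8..12], body so far='a0lyppzzq0fw'
Chunk 3: stream[22..23]='1' size=0x1=1, data at stream[25..26]='7' -> body[12..13], body so far='a0lyppzzq0fw7'
Chunk 4: stream[28..29]='7' size=0x7=7, data at stream[31..38]='9q7usbx' -> body[13..20], body so far='a0lyppzzq0fw79q7usbx'
Chunk 5: stream[40..41]='0' size=0 (terminator). Final body='a0lyppzzq0fw79q7usbx' (20 bytes)

Answer: a0lyppzzq0fw79q7usbx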